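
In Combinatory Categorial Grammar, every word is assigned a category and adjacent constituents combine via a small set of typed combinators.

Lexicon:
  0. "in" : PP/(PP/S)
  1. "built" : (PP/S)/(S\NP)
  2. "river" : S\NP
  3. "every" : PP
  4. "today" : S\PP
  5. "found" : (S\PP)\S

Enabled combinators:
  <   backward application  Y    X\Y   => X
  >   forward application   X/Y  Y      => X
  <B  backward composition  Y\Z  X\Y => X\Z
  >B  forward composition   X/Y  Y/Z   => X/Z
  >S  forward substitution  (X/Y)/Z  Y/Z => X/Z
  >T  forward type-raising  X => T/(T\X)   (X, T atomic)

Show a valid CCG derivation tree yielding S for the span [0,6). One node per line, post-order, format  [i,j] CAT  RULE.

[0,6] S   <
  [0,3] PP   >
    [0,1] "in" : PP/(PP/S)
    [1,3] PP/S   >
      [1,2] "built" : (PP/S)/(S\NP)
      [2,3] "river" : S\NP
  [3,6] S\PP   <
    [3,5] S   >
      [3,4] S/(S\PP)   >T
        [3,4] "every" : PP
      [4,5] "today" : S\PP
    [5,6] "found" : (S\PP)\S

[0,1] PP/(PP/S)  lex  "in"
[1,2] (PP/S)/(S\NP)  lex  "built"
[2,3] S\NP  lex  "river"
[1,3] PP/S  >  k=2
[0,3] PP  >  k=1
[3,4] PP  lex  "every"
[3,4] S/(S\PP)  >T
[4,5] S\PP  lex  "today"
[3,5] S  >  k=4
[5,6] (S\PP)\S  lex  "found"
[3,6] S\PP  <  k=5
[0,6] S  <  k=3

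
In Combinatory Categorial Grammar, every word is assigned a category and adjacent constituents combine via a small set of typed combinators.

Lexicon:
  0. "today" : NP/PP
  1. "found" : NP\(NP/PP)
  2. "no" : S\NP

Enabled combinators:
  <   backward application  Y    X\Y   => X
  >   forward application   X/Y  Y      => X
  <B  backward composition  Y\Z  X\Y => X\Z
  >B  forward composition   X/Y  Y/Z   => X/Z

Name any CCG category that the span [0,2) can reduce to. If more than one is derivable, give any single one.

NP

[0,3] S   <
  [0,2] NP   <
    [0,1] "today" : NP/PP
    [1,2] "found" : NP\(NP/PP)
  [2,3] "no" : S\NP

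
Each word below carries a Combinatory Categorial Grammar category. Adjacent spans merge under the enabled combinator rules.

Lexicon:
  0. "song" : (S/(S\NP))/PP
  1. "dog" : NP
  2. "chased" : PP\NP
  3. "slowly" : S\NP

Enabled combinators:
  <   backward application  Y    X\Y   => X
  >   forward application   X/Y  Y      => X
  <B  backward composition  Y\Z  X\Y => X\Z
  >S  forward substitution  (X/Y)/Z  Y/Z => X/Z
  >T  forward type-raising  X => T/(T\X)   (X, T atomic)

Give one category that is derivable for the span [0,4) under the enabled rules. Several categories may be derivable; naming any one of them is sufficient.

[0,4] S   >
  [0,3] S/(S\NP)   >
    [0,1] "song" : (S/(S\NP))/PP
    [1,3] PP   <
      [1,2] "dog" : NP
      [2,3] "chased" : PP\NP
  [3,4] "slowly" : S\NP

S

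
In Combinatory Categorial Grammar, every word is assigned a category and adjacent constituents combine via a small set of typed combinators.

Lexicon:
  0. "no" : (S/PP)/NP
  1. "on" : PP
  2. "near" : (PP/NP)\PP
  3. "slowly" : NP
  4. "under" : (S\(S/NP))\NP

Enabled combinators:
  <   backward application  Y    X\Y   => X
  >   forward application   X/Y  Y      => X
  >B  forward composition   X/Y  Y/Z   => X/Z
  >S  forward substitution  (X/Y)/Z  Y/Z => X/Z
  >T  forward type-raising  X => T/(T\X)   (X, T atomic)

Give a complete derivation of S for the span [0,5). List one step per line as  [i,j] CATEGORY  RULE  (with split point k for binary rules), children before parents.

[0,1] (S/PP)/NP  lex  "no"
[1,2] PP  lex  "on"
[2,3] (PP/NP)\PP  lex  "near"
[1,3] PP/NP  <  k=2
[0,3] S/NP  >S  k=1
[3,4] NP  lex  "slowly"
[4,5] (S\(S/NP))\NP  lex  "under"
[3,5] S\(S/NP)  <  k=4
[0,5] S  <  k=3

[0,5] S   <
  [0,3] S/NP   >S
    [0,1] "no" : (S/PP)/NP
    [1,3] PP/NP   <
      [1,2] "on" : PP
      [2,3] "near" : (PP/NP)\PP
  [3,5] S\(S/NP)   <
    [3,4] "slowly" : NP
    [4,5] "under" : (S\(S/NP))\NP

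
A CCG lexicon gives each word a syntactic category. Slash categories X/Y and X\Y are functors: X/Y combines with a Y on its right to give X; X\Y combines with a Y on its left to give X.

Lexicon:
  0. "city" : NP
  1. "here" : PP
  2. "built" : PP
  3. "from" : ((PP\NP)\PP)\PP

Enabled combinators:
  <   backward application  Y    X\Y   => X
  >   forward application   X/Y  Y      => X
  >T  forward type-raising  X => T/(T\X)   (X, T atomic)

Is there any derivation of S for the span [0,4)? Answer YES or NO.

NP PP PP ((PP\NP)\PP)\PP
CKY chart[0,4] = {N/(N\PP), NP/(NP\PP), PP, PP/(PP\PP), S/(S\PP)}; S ∉ chart

NO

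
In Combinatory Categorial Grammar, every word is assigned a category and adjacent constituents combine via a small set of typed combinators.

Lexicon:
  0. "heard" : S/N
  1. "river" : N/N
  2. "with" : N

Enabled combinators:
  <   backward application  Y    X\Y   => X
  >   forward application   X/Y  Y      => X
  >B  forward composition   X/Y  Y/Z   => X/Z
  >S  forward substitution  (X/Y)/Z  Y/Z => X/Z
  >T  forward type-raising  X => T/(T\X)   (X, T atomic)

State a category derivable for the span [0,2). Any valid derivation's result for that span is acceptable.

S/N

[0,3] S   >
  [0,2] S/N   >B
    [0,1] "heard" : S/N
    [1,2] "river" : N/N
  [2,3] "with" : N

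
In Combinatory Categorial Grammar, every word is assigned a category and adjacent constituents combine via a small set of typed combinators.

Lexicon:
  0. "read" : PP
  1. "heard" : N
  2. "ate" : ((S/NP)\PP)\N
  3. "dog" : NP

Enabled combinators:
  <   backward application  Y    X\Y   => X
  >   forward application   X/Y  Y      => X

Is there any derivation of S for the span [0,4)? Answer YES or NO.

YES

[0,4] S   >
  [0,3] S/NP   <
    [0,1] "read" : PP
    [1,3] (S/NP)\PP   <
      [1,2] "heard" : N
      [2,3] "ate" : ((S/NP)\PP)\N
  [3,4] "dog" : NP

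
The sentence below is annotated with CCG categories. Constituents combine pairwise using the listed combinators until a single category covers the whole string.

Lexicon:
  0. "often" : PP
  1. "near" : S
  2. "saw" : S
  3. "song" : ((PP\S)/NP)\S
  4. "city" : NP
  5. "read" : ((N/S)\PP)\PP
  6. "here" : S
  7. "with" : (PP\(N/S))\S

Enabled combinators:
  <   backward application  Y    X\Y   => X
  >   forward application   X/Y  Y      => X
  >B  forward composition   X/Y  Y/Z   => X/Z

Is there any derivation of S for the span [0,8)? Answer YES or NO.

PP S S ((PP\S)/NP)\S NP ((N/S)\PP)\PP S (PP\(N/S))\S
CKY chart[0,8] = {PP}; S ∉ chart

NO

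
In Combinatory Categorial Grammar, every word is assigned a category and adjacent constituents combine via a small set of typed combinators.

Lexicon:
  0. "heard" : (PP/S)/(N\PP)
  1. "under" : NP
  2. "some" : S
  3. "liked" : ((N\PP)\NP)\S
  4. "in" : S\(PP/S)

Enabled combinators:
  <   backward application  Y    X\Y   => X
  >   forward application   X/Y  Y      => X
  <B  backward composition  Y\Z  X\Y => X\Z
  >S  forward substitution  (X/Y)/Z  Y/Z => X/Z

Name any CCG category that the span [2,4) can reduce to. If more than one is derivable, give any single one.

[0,5] S   <
  [0,4] PP/S   >
    [0,1] "heard" : (PP/S)/(N\PP)
    [1,4] N\PP   <
      [1,2] "under" : NP
      [2,4] (N\PP)\NP   <
        [2,3] "some" : S
        [3,4] "liked" : ((N\PP)\NP)\S
  [4,5] "in" : S\(PP/S)

(N\PP)\NP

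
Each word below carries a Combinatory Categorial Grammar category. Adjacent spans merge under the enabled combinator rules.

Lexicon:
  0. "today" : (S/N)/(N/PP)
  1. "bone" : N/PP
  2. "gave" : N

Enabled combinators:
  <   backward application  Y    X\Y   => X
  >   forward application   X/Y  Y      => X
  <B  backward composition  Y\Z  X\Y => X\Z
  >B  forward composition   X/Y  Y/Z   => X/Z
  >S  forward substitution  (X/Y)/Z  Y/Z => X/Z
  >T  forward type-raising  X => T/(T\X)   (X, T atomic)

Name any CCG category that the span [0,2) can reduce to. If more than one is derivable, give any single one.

S/N

[0,3] S   >
  [0,2] S/N   >
    [0,1] "today" : (S/N)/(N/PP)
    [1,2] "bone" : N/PP
  [2,3] "gave" : N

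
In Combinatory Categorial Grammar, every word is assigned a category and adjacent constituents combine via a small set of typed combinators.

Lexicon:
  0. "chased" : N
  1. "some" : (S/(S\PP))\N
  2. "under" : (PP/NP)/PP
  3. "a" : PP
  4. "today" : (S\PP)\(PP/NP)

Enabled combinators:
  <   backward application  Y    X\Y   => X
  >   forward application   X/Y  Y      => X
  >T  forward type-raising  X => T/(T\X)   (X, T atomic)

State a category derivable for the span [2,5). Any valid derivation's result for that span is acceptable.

[0,5] S   >
  [0,2] S/(S\PP)   <
    [0,1] "chased" : N
    [1,2] "some" : (S/(S\PP))\N
  [2,5] S\PP   <
    [2,4] PP/NP   >
      [2,3] "under" : (PP/NP)/PP
      [3,4] "a" : PP
    [4,5] "today" : (S\PP)\(PP/NP)

S\PP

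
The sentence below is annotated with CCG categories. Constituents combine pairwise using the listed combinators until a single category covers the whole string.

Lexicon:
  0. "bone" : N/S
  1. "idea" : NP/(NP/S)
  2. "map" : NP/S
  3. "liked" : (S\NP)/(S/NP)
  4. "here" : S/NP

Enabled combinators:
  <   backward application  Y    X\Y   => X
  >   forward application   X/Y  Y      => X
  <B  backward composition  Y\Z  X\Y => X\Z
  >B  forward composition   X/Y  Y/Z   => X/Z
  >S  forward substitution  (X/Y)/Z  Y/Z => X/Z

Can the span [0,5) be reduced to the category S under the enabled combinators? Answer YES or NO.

N/S NP/(NP/S) NP/S (S\NP)/(S/NP) S/NP
CKY chart[0,5] = {N}; S ∉ chart

NO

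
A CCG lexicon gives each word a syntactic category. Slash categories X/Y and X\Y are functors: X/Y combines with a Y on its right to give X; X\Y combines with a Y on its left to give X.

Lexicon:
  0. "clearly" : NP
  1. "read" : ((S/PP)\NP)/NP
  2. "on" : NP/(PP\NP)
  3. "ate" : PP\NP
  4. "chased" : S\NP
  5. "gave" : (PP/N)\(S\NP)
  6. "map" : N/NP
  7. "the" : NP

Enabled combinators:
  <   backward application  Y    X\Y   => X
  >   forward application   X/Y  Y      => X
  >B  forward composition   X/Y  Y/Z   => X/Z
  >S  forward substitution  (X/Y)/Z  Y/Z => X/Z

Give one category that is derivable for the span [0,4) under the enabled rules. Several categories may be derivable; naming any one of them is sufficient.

S/PP

[0,8] S   >
  [0,4] S/PP   <
    [0,1] "clearly" : NP
    [1,4] (S/PP)\NP   >
      [1,2] "read" : ((S/PP)\NP)/NP
      [2,4] NP   >
        [2,3] "on" : NP/(PP\NP)
        [3,4] "ate" : PP\NP
  [4,8] PP   >
    [4,7] PP/NP   >B
      [4,6] PP/N   <
        [4,5] "chased" : S\NP
        [5,6] "gave" : (PP/N)\(S\NP)
      [6,7] "map" : N/NP
    [7,8] "the" : NP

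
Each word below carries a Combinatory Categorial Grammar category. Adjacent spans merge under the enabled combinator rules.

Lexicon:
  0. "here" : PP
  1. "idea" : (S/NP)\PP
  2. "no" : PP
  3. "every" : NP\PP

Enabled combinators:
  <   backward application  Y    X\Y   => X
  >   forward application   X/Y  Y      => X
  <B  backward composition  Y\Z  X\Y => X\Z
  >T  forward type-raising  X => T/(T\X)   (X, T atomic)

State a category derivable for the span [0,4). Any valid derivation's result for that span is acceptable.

S

[0,4] S   >
  [0,2] S/NP   <
    [0,1] "here" : PP
    [1,2] "idea" : (S/NP)\PP
  [2,4] NP   >
    [2,3] NP/(NP\PP)   >T
      [2,3] "no" : PP
    [3,4] "every" : NP\PP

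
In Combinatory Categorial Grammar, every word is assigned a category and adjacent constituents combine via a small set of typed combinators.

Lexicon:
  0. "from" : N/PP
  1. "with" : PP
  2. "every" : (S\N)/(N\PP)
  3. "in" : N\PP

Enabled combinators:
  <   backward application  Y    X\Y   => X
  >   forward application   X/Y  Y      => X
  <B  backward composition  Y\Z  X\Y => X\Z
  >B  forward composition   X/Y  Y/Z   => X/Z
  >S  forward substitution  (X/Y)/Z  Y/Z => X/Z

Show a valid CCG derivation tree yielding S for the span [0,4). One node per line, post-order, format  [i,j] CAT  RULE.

[0,4] S   <
  [0,2] N   >
    [0,1] "from" : N/PP
    [1,2] "with" : PP
  [2,4] S\N   >
    [2,3] "every" : (S\N)/(N\PP)
    [3,4] "in" : N\PP

[0,1] N/PP  lex  "from"
[1,2] PP  lex  "with"
[0,2] N  >  k=1
[2,3] (S\N)/(N\PP)  lex  "every"
[3,4] N\PP  lex  "in"
[2,4] S\N  >  k=3
[0,4] S  <  k=2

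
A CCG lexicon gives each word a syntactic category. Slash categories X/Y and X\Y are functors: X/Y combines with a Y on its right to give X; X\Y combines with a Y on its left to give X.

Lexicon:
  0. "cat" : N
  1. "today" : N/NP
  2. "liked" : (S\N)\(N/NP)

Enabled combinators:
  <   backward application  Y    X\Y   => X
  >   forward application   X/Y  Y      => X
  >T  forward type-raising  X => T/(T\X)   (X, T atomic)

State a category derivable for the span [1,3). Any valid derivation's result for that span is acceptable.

S\N

[0,3] S   >
  [0,1] S/(S\N)   >T
    [0,1] "cat" : N
  [1,3] S\N   <
    [1,2] "today" : N/NP
    [2,3] "liked" : (S\N)\(N/NP)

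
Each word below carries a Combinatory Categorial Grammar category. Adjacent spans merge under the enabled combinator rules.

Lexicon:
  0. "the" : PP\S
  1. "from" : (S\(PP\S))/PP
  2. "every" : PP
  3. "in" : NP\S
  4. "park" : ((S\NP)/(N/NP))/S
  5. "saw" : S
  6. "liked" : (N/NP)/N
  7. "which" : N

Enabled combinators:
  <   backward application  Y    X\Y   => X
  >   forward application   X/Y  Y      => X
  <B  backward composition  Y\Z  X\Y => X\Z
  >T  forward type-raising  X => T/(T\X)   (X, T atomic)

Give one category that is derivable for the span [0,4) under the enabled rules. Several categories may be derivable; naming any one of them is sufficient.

[0,8] S   <
  [0,4] NP   <
    [0,3] S   <
      [0,1] "the" : PP\S
      [1,3] S\(PP\S)   >
        [1,2] "from" : (S\(PP\S))/PP
        [2,3] "every" : PP
    [3,4] "in" : NP\S
  [4,8] S\NP   >
    [4,6] (S\NP)/(N/NP)   >
      [4,5] "park" : ((S\NP)/(N/NP))/S
      [5,6] "saw" : S
    [6,8] N/NP   >
      [6,7] "liked" : (N/NP)/N
      [7,8] "which" : N

NP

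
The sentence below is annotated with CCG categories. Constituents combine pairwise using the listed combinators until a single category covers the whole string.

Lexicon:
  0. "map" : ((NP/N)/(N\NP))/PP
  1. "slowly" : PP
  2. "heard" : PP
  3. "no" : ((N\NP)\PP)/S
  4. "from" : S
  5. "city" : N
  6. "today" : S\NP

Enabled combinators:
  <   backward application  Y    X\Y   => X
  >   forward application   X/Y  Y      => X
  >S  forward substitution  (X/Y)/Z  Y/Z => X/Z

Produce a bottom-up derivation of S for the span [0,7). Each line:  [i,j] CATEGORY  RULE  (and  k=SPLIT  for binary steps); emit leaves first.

[0,7] S   <
  [0,6] NP   >
    [0,5] NP/N   >
      [0,2] (NP/N)/(N\NP)   >
        [0,1] "map" : ((NP/N)/(N\NP))/PP
        [1,2] "slowly" : PP
      [2,5] N\NP   <
        [2,3] "heard" : PP
        [3,5] (N\NP)\PP   >
          [3,4] "no" : ((N\NP)\PP)/S
          [4,5] "from" : S
    [5,6] "city" : N
  [6,7] "today" : S\NP

[0,1] ((NP/N)/(N\NP))/PP  lex  "map"
[1,2] PP  lex  "slowly"
[0,2] (NP/N)/(N\NP)  >  k=1
[2,3] PP  lex  "heard"
[3,4] ((N\NP)\PP)/S  lex  "no"
[4,5] S  lex  "from"
[3,5] (N\NP)\PP  >  k=4
[2,5] N\NP  <  k=3
[0,5] NP/N  >  k=2
[5,6] N  lex  "city"
[0,6] NP  >  k=5
[6,7] S\NP  lex  "today"
[0,7] S  <  k=6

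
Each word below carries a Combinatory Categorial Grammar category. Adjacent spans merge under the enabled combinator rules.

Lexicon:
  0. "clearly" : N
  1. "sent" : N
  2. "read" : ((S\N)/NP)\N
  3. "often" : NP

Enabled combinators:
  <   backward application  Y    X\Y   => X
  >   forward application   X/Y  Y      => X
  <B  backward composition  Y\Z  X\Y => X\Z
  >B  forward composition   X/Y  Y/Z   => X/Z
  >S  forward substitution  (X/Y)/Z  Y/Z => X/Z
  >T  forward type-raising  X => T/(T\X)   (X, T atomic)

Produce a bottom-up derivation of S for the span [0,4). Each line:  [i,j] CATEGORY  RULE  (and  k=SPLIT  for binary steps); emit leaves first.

[0,4] S   <
  [0,1] "clearly" : N
  [1,4] S\N   >
    [1,3] (S\N)/NP   <
      [1,2] "sent" : N
      [2,3] "read" : ((S\N)/NP)\N
    [3,4] "often" : NP

[0,1] N  lex  "clearly"
[1,2] N  lex  "sent"
[2,3] ((S\N)/NP)\N  lex  "read"
[1,3] (S\N)/NP  <  k=2
[3,4] NP  lex  "often"
[1,4] S\N  >  k=3
[0,4] S  <  k=1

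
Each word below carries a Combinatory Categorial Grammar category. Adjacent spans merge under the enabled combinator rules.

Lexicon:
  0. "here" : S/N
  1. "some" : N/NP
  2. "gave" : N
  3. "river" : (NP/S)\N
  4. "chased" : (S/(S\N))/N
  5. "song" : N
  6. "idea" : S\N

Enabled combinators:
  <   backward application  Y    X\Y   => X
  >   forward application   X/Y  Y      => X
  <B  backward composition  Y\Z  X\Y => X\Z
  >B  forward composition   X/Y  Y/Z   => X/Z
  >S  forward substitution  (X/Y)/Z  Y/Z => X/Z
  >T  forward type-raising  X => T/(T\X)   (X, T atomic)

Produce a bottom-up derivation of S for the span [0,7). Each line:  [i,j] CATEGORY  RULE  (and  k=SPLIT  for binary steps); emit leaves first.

[0,1] S/N  lex  "here"
[1,2] N/NP  lex  "some"
[2,3] N  lex  "gave"
[3,4] (NP/S)\N  lex  "river"
[2,4] NP/S  <  k=3
[4,5] (S/(S\N))/N  lex  "chased"
[5,6] N  lex  "song"
[4,6] S/(S\N)  >  k=5
[6,7] S\N  lex  "idea"
[4,7] S  >  k=6
[2,7] NP  >  k=4
[1,7] N  >  k=2
[0,7] S  >  k=1

[0,7] S   >
  [0,1] "here" : S/N
  [1,7] N   >
    [1,2] "some" : N/NP
    [2,7] NP   >
      [2,4] NP/S   <
        [2,3] "gave" : N
        [3,4] "river" : (NP/S)\N
      [4,7] S   >
        [4,6] S/(S\N)   >
          [4,5] "chased" : (S/(S\N))/N
          [5,6] "song" : N
        [6,7] "idea" : S\N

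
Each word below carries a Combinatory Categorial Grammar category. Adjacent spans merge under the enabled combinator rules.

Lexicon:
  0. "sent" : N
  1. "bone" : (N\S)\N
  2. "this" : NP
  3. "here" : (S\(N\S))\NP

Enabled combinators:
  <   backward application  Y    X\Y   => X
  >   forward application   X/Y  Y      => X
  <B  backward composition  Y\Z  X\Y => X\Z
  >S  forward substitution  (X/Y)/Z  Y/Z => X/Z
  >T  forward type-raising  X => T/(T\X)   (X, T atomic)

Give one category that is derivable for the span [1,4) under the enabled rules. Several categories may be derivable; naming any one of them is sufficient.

[0,4] S   >
  [0,1] S/(S\N)   >T
    [0,1] "sent" : N
  [1,4] S\N   <B
    [1,2] "bone" : (N\S)\N
    [2,4] S\(N\S)   <
      [2,3] "this" : NP
      [3,4] "here" : (S\(N\S))\NP

S\N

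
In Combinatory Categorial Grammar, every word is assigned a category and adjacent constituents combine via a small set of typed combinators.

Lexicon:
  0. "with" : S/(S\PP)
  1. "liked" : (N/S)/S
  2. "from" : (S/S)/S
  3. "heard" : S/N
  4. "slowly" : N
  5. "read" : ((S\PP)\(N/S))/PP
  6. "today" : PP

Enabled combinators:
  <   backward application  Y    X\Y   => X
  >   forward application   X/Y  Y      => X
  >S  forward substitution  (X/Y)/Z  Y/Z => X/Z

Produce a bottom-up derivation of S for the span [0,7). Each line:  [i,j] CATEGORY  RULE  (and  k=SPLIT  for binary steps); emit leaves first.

[0,7] S   >
  [0,1] "with" : S/(S\PP)
  [1,7] S\PP   <
    [1,5] N/S   >S
      [1,2] "liked" : (N/S)/S
      [2,5] S/S   >
        [2,3] "from" : (S/S)/S
        [3,5] S   >
          [3,4] "heard" : S/N
          [4,5] "slowly" : N
    [5,7] (S\PP)\(N/S)   >
      [5,6] "read" : ((S\PP)\(N/S))/PP
      [6,7] "today" : PP

[0,1] S/(S\PP)  lex  "with"
[1,2] (N/S)/S  lex  "liked"
[2,3] (S/S)/S  lex  "from"
[3,4] S/N  lex  "heard"
[4,5] N  lex  "slowly"
[3,5] S  >  k=4
[2,5] S/S  >  k=3
[1,5] N/S  >S  k=2
[5,6] ((S\PP)\(N/S))/PP  lex  "read"
[6,7] PP  lex  "today"
[5,7] (S\PP)\(N/S)  >  k=6
[1,7] S\PP  <  k=5
[0,7] S  >  k=1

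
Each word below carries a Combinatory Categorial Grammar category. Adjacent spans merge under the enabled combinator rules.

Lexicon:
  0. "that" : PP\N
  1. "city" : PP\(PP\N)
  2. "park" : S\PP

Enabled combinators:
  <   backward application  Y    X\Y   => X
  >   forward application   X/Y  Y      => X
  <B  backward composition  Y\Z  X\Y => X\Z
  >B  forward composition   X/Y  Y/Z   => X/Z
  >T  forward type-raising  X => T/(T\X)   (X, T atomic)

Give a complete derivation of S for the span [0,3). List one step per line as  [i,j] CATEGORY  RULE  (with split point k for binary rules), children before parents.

[0,1] PP\N  lex  "that"
[1,2] PP\(PP\N)  lex  "city"
[0,2] PP  <  k=1
[2,3] S\PP  lex  "park"
[0,3] S  <  k=2

[0,3] S   <
  [0,2] PP   <
    [0,1] "that" : PP\N
    [1,2] "city" : PP\(PP\N)
  [2,3] "park" : S\PP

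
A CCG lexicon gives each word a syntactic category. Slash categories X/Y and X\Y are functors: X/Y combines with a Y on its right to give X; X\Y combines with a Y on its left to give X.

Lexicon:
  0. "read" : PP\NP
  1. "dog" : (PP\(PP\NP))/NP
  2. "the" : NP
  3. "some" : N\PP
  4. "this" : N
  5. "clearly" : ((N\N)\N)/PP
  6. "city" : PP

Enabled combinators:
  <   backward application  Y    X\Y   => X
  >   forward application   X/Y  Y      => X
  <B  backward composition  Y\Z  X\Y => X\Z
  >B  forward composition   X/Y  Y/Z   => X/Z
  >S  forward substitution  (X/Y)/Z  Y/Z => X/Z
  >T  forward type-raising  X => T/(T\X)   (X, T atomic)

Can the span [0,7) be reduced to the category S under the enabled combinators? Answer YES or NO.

PP\NP (PP\(PP\NP))/NP NP N\PP N ((N\N)\N)/PP PP
CKY chart[0,7] = {N, N/(N\N), NP/(NP\N), PP/(PP\N), S/(S\N)}; S ∉ chart

NO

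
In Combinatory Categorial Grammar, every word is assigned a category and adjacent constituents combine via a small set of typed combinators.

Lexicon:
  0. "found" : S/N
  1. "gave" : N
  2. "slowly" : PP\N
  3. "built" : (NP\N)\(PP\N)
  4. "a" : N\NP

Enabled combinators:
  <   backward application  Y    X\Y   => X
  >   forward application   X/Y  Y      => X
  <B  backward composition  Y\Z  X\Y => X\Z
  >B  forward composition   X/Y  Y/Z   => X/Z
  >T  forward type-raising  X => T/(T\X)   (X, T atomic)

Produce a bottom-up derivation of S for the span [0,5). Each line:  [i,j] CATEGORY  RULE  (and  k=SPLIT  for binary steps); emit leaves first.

[0,5] S   >
  [0,1] "found" : S/N
  [1,5] N   <
    [1,4] NP   <
      [1,2] "gave" : N
      [2,4] NP\N   <
        [2,3] "slowly" : PP\N
        [3,4] "built" : (NP\N)\(PP\N)
    [4,5] "a" : N\NP

[0,1] S/N  lex  "found"
[1,2] N  lex  "gave"
[2,3] PP\N  lex  "slowly"
[3,4] (NP\N)\(PP\N)  lex  "built"
[2,4] NP\N  <  k=3
[1,4] NP  <  k=2
[4,5] N\NP  lex  "a"
[1,5] N  <  k=4
[0,5] S  >  k=1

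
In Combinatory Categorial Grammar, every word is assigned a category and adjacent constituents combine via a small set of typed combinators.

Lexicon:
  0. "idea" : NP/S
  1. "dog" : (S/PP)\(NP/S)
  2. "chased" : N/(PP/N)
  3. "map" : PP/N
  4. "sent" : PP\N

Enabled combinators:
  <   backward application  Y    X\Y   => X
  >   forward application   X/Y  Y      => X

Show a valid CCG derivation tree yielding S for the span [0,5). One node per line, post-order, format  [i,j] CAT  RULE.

[0,5] S   >
  [0,2] S/PP   <
    [0,1] "idea" : NP/S
    [1,2] "dog" : (S/PP)\(NP/S)
  [2,5] PP   <
    [2,4] N   >
      [2,3] "chased" : N/(PP/N)
      [3,4] "map" : PP/N
    [4,5] "sent" : PP\N

[0,1] NP/S  lex  "idea"
[1,2] (S/PP)\(NP/S)  lex  "dog"
[0,2] S/PP  <  k=1
[2,3] N/(PP/N)  lex  "chased"
[3,4] PP/N  lex  "map"
[2,4] N  >  k=3
[4,5] PP\N  lex  "sent"
[2,5] PP  <  k=4
[0,5] S  >  k=2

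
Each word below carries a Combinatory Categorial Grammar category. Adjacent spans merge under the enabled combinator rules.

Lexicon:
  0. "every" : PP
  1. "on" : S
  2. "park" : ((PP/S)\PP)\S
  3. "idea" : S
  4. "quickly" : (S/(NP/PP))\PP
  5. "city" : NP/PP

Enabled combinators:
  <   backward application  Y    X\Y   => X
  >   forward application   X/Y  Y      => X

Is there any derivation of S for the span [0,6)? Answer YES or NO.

YES

[0,6] S   >
  [0,5] S/(NP/PP)   <
    [0,4] PP   >
      [0,3] PP/S   <
        [0,1] "every" : PP
        [1,3] (PP/S)\PP   <
          [1,2] "on" : S
          [2,3] "park" : ((PP/S)\PP)\S
      [3,4] "idea" : S
    [4,5] "quickly" : (S/(NP/PP))\PP
  [5,6] "city" : NP/PP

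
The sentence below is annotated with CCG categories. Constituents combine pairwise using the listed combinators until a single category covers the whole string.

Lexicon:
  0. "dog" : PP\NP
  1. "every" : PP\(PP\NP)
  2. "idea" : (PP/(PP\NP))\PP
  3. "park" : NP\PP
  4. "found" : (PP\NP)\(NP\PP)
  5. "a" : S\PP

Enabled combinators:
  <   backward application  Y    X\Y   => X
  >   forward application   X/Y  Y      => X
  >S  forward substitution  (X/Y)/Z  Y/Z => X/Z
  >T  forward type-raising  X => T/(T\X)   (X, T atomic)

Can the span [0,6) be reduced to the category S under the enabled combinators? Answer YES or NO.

YES

[0,6] S   <
  [0,5] PP   >
    [0,3] PP/(PP\NP)   <
      [0,2] PP   <
        [0,1] "dog" : PP\NP
        [1,2] "every" : PP\(PP\NP)
      [2,3] "idea" : (PP/(PP\NP))\PP
    [3,5] PP\NP   <
      [3,4] "park" : NP\PP
      [4,5] "found" : (PP\NP)\(NP\PP)
  [5,6] "a" : S\PP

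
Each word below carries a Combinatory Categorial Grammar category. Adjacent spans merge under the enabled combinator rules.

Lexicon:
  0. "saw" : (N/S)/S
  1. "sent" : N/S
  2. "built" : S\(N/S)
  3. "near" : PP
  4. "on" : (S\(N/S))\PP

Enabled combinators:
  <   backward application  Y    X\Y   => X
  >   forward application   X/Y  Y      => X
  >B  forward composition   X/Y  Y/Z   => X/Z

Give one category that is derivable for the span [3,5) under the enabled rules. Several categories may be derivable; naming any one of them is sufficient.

S\(N/S)

[0,5] S   <
  [0,3] N/S   >
    [0,1] "saw" : (N/S)/S
    [1,3] S   <
      [1,2] "sent" : N/S
      [2,3] "built" : S\(N/S)
  [3,5] S\(N/S)   <
    [3,4] "near" : PP
    [4,5] "on" : (S\(N/S))\PP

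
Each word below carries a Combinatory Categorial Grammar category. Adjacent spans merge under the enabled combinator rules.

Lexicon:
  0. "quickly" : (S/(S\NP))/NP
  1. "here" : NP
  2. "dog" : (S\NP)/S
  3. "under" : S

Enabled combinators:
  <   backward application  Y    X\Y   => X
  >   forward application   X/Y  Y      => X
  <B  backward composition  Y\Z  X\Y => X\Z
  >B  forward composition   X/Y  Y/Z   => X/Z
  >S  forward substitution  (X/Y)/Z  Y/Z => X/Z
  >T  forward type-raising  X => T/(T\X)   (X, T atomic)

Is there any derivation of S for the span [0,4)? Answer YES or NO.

[0,4] S   >
  [0,2] S/(S\NP)   >
    [0,1] "quickly" : (S/(S\NP))/NP
    [1,2] "here" : NP
  [2,4] S\NP   >
    [2,3] "dog" : (S\NP)/S
    [3,4] "under" : S

YES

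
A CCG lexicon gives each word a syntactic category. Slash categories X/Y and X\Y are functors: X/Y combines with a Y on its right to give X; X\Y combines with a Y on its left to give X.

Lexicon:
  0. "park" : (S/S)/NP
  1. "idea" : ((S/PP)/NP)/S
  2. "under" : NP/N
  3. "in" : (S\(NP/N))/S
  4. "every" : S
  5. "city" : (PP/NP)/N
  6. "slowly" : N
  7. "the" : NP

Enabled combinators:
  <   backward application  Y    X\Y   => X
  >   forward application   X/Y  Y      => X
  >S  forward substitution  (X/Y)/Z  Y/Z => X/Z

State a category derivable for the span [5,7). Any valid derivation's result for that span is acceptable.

[0,8] S   >
  [0,7] S/NP   >S
    [0,1] "park" : (S/S)/NP
    [1,7] S/NP   >S
      [1,5] (S/PP)/NP   >
        [1,2] "idea" : ((S/PP)/NP)/S
        [2,5] S   <
          [2,3] "under" : NP/N
          [3,5] S\(NP/N)   >
            [3,4] "in" : (S\(NP/N))/S
            [4,5] "every" : S
      [5,7] PP/NP   >
        [5,6] "city" : (PP/NP)/N
        [6,7] "slowly" : N
  [7,8] "the" : NP

PP/NP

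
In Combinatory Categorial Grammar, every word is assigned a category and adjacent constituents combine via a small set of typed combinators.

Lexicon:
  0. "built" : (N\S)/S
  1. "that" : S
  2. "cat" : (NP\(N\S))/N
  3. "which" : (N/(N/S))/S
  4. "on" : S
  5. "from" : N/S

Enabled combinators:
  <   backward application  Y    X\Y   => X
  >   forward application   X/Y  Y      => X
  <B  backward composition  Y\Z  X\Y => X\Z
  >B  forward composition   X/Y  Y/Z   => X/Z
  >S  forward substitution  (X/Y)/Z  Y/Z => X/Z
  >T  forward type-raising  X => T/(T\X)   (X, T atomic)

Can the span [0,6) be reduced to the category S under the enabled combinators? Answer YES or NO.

NO

(N\S)/S S (NP\(N\S))/N (N/(N/S))/S S N/S
CKY chart[0,6] = {N/(N\NP), NP, NP/(NP\NP), PP/(PP\NP), S/(S\NP)}; S ∉ chart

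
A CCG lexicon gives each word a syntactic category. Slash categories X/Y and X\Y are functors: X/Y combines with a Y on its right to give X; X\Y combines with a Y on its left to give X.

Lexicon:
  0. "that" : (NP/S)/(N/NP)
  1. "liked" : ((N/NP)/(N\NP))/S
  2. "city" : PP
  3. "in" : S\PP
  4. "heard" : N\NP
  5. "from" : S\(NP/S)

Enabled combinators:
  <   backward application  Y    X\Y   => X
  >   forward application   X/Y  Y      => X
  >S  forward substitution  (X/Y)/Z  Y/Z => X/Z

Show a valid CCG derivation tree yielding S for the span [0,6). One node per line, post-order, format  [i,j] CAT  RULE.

[0,1] (NP/S)/(N/NP)  lex  "that"
[1,2] ((N/NP)/(N\NP))/S  lex  "liked"
[2,3] PP  lex  "city"
[3,4] S\PP  lex  "in"
[2,4] S  <  k=3
[1,4] (N/NP)/(N\NP)  >  k=2
[4,5] N\NP  lex  "heard"
[1,5] N/NP  >  k=4
[0,5] NP/S  >  k=1
[5,6] S\(NP/S)  lex  "from"
[0,6] S  <  k=5

[0,6] S   <
  [0,5] NP/S   >
    [0,1] "that" : (NP/S)/(N/NP)
    [1,5] N/NP   >
      [1,4] (N/NP)/(N\NP)   >
        [1,2] "liked" : ((N/NP)/(N\NP))/S
        [2,4] S   <
          [2,3] "city" : PP
          [3,4] "in" : S\PP
      [4,5] "heard" : N\NP
  [5,6] "from" : S\(NP/S)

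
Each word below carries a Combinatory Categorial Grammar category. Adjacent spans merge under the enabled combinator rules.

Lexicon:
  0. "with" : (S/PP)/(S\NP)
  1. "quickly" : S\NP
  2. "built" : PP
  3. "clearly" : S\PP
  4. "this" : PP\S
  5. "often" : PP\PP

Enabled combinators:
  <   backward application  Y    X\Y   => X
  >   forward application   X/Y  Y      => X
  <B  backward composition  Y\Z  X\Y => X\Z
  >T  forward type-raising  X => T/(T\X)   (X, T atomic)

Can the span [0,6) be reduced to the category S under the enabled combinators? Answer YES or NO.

YES

[0,6] S   >
  [0,2] S/PP   >
    [0,1] "with" : (S/PP)/(S\NP)
    [1,2] "quickly" : S\NP
  [2,6] PP   <
    [2,4] S   >
      [2,3] S/(S\PP)   >T
        [2,3] "built" : PP
      [3,4] "clearly" : S\PP
    [4,6] PP\S   <B
      [4,5] "this" : PP\S
      [5,6] "often" : PP\PP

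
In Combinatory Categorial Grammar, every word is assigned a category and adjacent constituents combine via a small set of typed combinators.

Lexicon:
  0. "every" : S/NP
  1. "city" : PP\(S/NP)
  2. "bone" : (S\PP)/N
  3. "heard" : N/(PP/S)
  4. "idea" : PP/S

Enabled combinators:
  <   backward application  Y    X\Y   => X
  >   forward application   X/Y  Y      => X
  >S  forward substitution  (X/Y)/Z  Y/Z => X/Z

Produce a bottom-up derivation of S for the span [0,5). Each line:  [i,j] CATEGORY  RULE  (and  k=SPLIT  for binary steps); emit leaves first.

[0,1] S/NP  lex  "every"
[1,2] PP\(S/NP)  lex  "city"
[0,2] PP  <  k=1
[2,3] (S\PP)/N  lex  "bone"
[3,4] N/(PP/S)  lex  "heard"
[4,5] PP/S  lex  "idea"
[3,5] N  >  k=4
[2,5] S\PP  >  k=3
[0,5] S  <  k=2

[0,5] S   <
  [0,2] PP   <
    [0,1] "every" : S/NP
    [1,2] "city" : PP\(S/NP)
  [2,5] S\PP   >
    [2,3] "bone" : (S\PP)/N
    [3,5] N   >
      [3,4] "heard" : N/(PP/S)
      [4,5] "idea" : PP/S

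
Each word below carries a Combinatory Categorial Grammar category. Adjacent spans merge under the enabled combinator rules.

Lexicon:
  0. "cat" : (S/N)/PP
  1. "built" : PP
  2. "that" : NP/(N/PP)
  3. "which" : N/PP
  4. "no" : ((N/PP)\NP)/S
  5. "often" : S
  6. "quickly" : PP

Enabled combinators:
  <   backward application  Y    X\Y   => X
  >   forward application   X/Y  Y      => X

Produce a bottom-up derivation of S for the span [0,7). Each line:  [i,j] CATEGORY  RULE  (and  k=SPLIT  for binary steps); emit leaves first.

[0,7] S   >
  [0,2] S/N   >
    [0,1] "cat" : (S/N)/PP
    [1,2] "built" : PP
  [2,7] N   >
    [2,6] N/PP   <
      [2,4] NP   >
        [2,3] "that" : NP/(N/PP)
        [3,4] "which" : N/PP
      [4,6] (N/PP)\NP   >
        [4,5] "no" : ((N/PP)\NP)/S
        [5,6] "often" : S
    [6,7] "quickly" : PP

[0,1] (S/N)/PP  lex  "cat"
[1,2] PP  lex  "built"
[0,2] S/N  >  k=1
[2,3] NP/(N/PP)  lex  "that"
[3,4] N/PP  lex  "which"
[2,4] NP  >  k=3
[4,5] ((N/PP)\NP)/S  lex  "no"
[5,6] S  lex  "often"
[4,6] (N/PP)\NP  >  k=5
[2,6] N/PP  <  k=4
[6,7] PP  lex  "quickly"
[2,7] N  >  k=6
[0,7] S  >  k=2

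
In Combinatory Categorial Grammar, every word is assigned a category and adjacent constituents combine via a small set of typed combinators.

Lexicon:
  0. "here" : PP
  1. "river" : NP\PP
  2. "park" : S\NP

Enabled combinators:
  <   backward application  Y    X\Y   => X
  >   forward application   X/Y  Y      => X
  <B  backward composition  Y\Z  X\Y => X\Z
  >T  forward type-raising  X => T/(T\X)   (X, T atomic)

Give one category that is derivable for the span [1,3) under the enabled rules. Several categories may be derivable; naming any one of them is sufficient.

[0,3] S   <
  [0,1] "here" : PP
  [1,3] S\PP   <B
    [1,2] "river" : NP\PP
    [2,3] "park" : S\NP

S\PP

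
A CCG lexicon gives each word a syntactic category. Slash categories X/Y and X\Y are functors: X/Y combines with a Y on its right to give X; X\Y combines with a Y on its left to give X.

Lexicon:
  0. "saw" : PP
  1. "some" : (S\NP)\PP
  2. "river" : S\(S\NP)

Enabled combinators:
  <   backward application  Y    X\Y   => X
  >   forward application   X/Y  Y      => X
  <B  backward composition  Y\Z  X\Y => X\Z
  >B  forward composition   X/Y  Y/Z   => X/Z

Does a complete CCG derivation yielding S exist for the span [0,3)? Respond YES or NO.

YES

[0,3] S   <
  [0,2] S\NP   <
    [0,1] "saw" : PP
    [1,2] "some" : (S\NP)\PP
  [2,3] "river" : S\(S\NP)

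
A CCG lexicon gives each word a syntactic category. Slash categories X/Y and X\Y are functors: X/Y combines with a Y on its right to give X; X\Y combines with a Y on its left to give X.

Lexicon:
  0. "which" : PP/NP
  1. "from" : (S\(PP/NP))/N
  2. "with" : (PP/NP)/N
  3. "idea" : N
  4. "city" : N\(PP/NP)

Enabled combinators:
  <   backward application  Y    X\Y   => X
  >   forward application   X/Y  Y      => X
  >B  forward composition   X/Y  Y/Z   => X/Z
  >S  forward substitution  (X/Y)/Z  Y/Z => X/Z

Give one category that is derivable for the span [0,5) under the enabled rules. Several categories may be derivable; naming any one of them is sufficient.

S

[0,5] S   <
  [0,1] "which" : PP/NP
  [1,5] S\(PP/NP)   >
    [1,2] "from" : (S\(PP/NP))/N
    [2,5] N   <
      [2,4] PP/NP   >
        [2,3] "with" : (PP/NP)/N
        [3,4] "idea" : N
      [4,5] "city" : N\(PP/NP)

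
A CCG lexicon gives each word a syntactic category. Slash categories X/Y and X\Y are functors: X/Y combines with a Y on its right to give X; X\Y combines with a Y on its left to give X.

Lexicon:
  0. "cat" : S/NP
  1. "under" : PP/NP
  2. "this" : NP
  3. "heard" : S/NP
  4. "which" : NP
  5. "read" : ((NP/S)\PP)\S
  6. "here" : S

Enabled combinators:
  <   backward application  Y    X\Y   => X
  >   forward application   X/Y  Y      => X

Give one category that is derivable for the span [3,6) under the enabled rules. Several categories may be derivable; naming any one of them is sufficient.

(NP/S)\PP

[0,7] S   >
  [0,1] "cat" : S/NP
  [1,7] NP   >
    [1,6] NP/S   <
      [1,3] PP   >
        [1,2] "under" : PP/NP
        [2,3] "this" : NP
      [3,6] (NP/S)\PP   <
        [3,5] S   >
          [3,4] "heard" : S/NP
          [4,5] "which" : NP
        [5,6] "read" : ((NP/S)\PP)\S
    [6,7] "here" : S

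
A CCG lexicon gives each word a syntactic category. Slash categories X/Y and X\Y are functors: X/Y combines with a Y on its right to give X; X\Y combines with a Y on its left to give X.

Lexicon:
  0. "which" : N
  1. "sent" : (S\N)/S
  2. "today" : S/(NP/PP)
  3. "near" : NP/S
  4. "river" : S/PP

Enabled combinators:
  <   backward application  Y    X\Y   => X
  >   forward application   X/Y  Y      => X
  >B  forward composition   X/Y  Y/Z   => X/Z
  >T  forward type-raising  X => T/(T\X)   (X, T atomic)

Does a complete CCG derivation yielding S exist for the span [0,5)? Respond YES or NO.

[0,5] S   >
  [0,1] S/(S\N)   >T
    [0,1] "which" : N
  [1,5] S\N   >
    [1,2] "sent" : (S\N)/S
    [2,5] S   >
      [2,3] "today" : S/(NP/PP)
      [3,5] NP/PP   >B
        [3,4] "near" : NP/S
        [4,5] "river" : S/PP

YES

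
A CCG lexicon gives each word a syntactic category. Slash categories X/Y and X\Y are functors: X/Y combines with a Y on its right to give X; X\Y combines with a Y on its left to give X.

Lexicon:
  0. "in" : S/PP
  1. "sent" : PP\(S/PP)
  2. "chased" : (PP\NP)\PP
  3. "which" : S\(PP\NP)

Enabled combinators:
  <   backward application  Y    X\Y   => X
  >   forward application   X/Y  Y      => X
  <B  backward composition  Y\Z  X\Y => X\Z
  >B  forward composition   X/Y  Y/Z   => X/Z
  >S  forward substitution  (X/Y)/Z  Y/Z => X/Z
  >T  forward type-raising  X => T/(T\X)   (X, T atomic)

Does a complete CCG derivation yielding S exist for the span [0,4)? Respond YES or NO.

YES

[0,4] S   <
  [0,2] PP   <
    [0,1] "in" : S/PP
    [1,2] "sent" : PP\(S/PP)
  [2,4] S\PP   <B
    [2,3] "chased" : (PP\NP)\PP
    [3,4] "which" : S\(PP\NP)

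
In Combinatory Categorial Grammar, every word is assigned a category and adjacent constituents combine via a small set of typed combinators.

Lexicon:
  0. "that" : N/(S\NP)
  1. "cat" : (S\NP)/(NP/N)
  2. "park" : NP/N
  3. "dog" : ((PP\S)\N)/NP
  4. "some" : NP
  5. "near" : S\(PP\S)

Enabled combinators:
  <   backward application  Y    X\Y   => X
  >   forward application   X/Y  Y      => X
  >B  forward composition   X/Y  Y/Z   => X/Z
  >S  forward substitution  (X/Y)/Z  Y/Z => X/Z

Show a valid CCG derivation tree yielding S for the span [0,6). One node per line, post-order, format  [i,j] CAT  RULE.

[0,6] S   <
  [0,5] PP\S   <
    [0,3] N   >
      [0,1] "that" : N/(S\NP)
      [1,3] S\NP   >
        [1,2] "cat" : (S\NP)/(NP/N)
        [2,3] "park" : NP/N
    [3,5] (PP\S)\N   >
      [3,4] "dog" : ((PP\S)\N)/NP
      [4,5] "some" : NP
  [5,6] "near" : S\(PP\S)

[0,1] N/(S\NP)  lex  "that"
[1,2] (S\NP)/(NP/N)  lex  "cat"
[2,3] NP/N  lex  "park"
[1,3] S\NP  >  k=2
[0,3] N  >  k=1
[3,4] ((PP\S)\N)/NP  lex  "dog"
[4,5] NP  lex  "some"
[3,5] (PP\S)\N  >  k=4
[0,5] PP\S  <  k=3
[5,6] S\(PP\S)  lex  "near"
[0,6] S  <  k=5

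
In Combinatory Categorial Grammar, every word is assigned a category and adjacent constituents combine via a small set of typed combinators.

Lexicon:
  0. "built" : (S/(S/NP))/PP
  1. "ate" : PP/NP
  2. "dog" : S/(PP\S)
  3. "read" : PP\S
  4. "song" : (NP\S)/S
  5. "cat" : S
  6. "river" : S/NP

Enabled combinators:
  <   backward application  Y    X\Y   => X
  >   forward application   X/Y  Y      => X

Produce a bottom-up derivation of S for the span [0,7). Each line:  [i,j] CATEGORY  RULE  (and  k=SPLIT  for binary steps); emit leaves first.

[0,7] S   >
  [0,6] S/(S/NP)   >
    [0,1] "built" : (S/(S/NP))/PP
    [1,6] PP   >
      [1,2] "ate" : PP/NP
      [2,6] NP   <
        [2,4] S   >
          [2,3] "dog" : S/(PP\S)
          [3,4] "read" : PP\S
        [4,6] NP\S   >
          [4,5] "song" : (NP\S)/S
          [5,6] "cat" : S
  [6,7] "river" : S/NP

[0,1] (S/(S/NP))/PP  lex  "built"
[1,2] PP/NP  lex  "ate"
[2,3] S/(PP\S)  lex  "dog"
[3,4] PP\S  lex  "read"
[2,4] S  >  k=3
[4,5] (NP\S)/S  lex  "song"
[5,6] S  lex  "cat"
[4,6] NP\S  >  k=5
[2,6] NP  <  k=4
[1,6] PP  >  k=2
[0,6] S/(S/NP)  >  k=1
[6,7] S/NP  lex  "river"
[0,7] S  >  k=6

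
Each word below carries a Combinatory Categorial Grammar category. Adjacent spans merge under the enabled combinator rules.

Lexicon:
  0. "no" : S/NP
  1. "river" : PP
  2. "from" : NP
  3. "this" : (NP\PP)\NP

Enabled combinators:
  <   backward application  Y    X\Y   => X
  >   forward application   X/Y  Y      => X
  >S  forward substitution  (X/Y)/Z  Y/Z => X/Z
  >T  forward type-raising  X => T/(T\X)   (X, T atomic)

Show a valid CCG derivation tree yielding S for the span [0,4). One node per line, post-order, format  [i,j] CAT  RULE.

[0,1] S/NP  lex  "no"
[1,2] PP  lex  "river"
[2,3] NP  lex  "from"
[3,4] (NP\PP)\NP  lex  "this"
[2,4] NP\PP  <  k=3
[1,4] NP  <  k=2
[0,4] S  >  k=1

[0,4] S   >
  [0,1] "no" : S/NP
  [1,4] NP   <
    [1,2] "river" : PP
    [2,4] NP\PP   <
      [2,3] "from" : NP
      [3,4] "this" : (NP\PP)\NP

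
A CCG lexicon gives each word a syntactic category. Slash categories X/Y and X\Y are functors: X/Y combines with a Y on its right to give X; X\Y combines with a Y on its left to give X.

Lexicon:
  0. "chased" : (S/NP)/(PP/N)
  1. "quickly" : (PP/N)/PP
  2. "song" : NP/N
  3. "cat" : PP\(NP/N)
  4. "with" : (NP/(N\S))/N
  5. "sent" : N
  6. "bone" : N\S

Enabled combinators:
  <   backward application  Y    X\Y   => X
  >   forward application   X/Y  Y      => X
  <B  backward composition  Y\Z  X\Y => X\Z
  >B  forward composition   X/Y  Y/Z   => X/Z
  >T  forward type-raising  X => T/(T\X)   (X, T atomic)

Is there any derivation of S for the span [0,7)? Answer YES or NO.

YES

[0,7] S   >
  [0,4] S/NP   >
    [0,1] "chased" : (S/NP)/(PP/N)
    [1,4] PP/N   >
      [1,2] "quickly" : (PP/N)/PP
      [2,4] PP   <
        [2,3] "song" : NP/N
        [3,4] "cat" : PP\(NP/N)
  [4,7] NP   >
    [4,6] NP/(N\S)   >
      [4,5] "with" : (NP/(N\S))/N
      [5,6] "sent" : N
    [6,7] "bone" : N\S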